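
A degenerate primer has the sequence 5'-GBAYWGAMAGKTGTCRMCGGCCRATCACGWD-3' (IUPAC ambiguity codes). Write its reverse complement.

5'-HWCGTGATYGGCCGKYGACAMCTKTCWRTVC-3'

Standard pairs A↔T, G↔C; ambiguity codes pair R↔Y, M↔K, W↔W, B↔V, D↔H. Complement (CVTRWCTKTCMACAGYKGCCGGYTAGTGCWH), then reverse for 5'→3'.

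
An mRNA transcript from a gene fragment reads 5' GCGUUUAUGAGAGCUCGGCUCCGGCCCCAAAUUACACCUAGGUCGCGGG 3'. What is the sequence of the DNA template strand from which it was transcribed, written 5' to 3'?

Replace U with T to get the coding DNA strand: GCGTTTATGAGAGCTCGGCTCCGGCCCCAAATTACACCTAGGTCGCGGG. The template strand is its reverse complement (complement CGCAAATACTCTCGAGCCGAGGCCGGGGTTTAATGTGGATCCAGCGCCC, then reverse).

5'-CCCGCGACCTAGGTGTAATTTGGGGCCGGAGCCGAGCTCTCATAAACGC-3'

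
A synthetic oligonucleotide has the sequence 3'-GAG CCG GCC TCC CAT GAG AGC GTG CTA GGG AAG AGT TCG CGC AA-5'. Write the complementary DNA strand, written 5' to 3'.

5'-CTCGGCCGGAGGGTACTCTCGCACGATCCCTTCTCAAGCGCGTT-3'

The strand is given 3'→5', so its complement runs 5'→3' in the same left-to-right order: pair each base A↔T, G↔C.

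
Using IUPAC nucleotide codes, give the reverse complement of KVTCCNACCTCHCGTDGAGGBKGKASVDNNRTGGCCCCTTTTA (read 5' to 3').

Standard pairs A↔T, G↔C; ambiguity codes pair R↔Y, K↔M, S↔S, B↔V, D↔H, N↔N. Complement (MBAGGNTGGAGDGCAHCTCCVMCMTSBHNNYACCGGGGAAAAT), then reverse for 5'→3'.

5′-TAAAAGGGGCCAYNNHBSTMCMVCCTCHACGDGAGGTNGGABM-3′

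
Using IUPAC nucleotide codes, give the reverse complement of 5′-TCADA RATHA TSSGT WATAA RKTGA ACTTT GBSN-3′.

5'-NSVCAAAGTTCAMYTTATWACSSATDATYTHTGA-3'

Standard pairs A↔T, G↔C; ambiguity codes pair R↔Y, K↔M, W↔W, S↔S, B↔V, D↔H, N↔N. Complement (AGTHTYTADTASSCAWTATTYMACTTGAAACVSN), then reverse for 5'→3'.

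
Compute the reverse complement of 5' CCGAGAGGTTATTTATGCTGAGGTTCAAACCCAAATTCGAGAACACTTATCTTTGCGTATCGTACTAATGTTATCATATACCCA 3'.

5'-TGGGTATATGATAACATTAGTACGATACGCAAAGATAAGTGTTCTCGAATTTGGGTTTGAACCTCAGCATAAATAACCTCTCGG-3'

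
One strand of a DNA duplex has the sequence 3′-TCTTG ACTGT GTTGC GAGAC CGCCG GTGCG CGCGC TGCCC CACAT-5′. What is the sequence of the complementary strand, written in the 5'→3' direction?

The strand is given 3'→5', so its complement runs 5'→3' in the same left-to-right order: pair each base A↔T, G↔C.

5'-AGAACTGACACAACGCTCTGGCGGCCACGCGCGCGACGGGGTGTA-3'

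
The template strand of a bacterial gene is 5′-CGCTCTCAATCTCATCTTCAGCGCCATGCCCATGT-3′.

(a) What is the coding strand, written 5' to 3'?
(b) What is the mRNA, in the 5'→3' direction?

(a) 5′-ACATGGGCATGGCGCTGAAGATGAGATTGAGAGCG-3′
(b) 5′-ACAUGGGCAUGGCGCUGAAGAUGAGAUUGAGAGCG-3′

(a) The coding strand is the reverse complement of the template: complement GCGAGAGTTAGAGTAGAAGTCGCGGTACGGGTACA, then reverse.
(b) mRNA has the coding-strand sequence with T→U.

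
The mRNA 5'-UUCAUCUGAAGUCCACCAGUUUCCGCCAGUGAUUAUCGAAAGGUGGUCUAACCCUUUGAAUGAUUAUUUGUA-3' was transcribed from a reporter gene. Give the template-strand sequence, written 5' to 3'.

Replace U with T to get the coding DNA strand: TTCATCTGAAGTCCACCAGTTTCCGCCAGTGATTATCGAAAGGTGGTCTAACCCTTTGAATGATTATTTGTA. The template strand is its reverse complement (complement AAGTAGACTTCAGGTGGTCAAAGGCGGTCACTAATAGCTTTCCACCAGATTGGGAAACTTACTAATAAACAT, then reverse).

5′-TACAAATAATCATTCAAAGGGTTAGACCACCTTTCGATAATCACTGGCGGAAACTGGTGGACTTCAGATGAA-3′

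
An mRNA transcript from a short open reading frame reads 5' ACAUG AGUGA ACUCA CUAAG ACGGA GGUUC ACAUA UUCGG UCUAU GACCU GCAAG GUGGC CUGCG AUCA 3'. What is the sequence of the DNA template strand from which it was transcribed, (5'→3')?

Replace U with T to get the coding DNA strand: ACATGAGTGAACTCACTAAGACGGAGGTTCACATATTCGGTCTATGACCTGCAAGGTGGCCTGCGATCA. The template strand is its reverse complement (complement TGTACTCACTTGAGTGATTCTGCCTCCAAGTGTATAAGCCAGATACTGGACGTTCCACCGGACGCTAGT, then reverse).

5′-TGATCGCAGGCCACCTTGCAGGTCATAGACCGAATATGTGAACCTCCGTCTTAGTGAGTTCACTCATGT-3′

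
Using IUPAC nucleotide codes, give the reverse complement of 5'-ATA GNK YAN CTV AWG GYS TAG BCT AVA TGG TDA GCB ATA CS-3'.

Standard pairs A↔T, G↔C; ambiguity codes pair Y↔R, K↔M, W↔W, S↔S, B↔V, D↔H, N↔N. Complement (TATCNMRTNGABTWCCRSATCVGATBTACCAHTCGVTATGS), then reverse for 5'→3'.

5'-SGTATVGCTHACCATBTAGVCTASRCCWTBAGNTRMNCTAT-3'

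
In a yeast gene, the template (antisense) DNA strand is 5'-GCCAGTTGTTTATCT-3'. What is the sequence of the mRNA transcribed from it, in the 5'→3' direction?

5'-AGAUAAACAACUGGC-3'

RNA polymerase reads the template 3'→5' and synthesizes mRNA 5'→3' by base-pairing (A→U, T→A, G↔C). The complement of the template is CGGTCAACAAATAGA; antiparallel, so 5'→3' the coding strand is AGATAAACAACTGGC. Replace T with U for the mRNA.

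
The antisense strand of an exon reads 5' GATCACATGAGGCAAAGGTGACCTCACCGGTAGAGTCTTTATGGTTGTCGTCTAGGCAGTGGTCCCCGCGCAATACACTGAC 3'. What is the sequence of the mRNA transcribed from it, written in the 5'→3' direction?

RNA polymerase reads the template 3'→5' and synthesizes mRNA 5'→3' by base-pairing (A→U, T→A, G↔C). The complement of the template is CTAGTGTACTCCGTTTCCACTGGAGTGGCCATCTCAGAAATACCAACAGCAGATCCGTCACCAGGGGCGCGTTATGTGACTG; antiparallel, so 5'→3' the coding strand is GTCAGTGTATTGCGCGGGGACCACTGCCTAGACGACAACCATAAAGACTCTACCGGTGAGGTCACCTTTGCCTCATGTGATC. Replace T with U for the mRNA.

5′-GUCAGUGUAUUGCGCGGGGACCACUGCCUAGACGACAACCAUAAAGACUCUACCGGUGAGGUCACCUUUGCCUCAUGUGAUC-3′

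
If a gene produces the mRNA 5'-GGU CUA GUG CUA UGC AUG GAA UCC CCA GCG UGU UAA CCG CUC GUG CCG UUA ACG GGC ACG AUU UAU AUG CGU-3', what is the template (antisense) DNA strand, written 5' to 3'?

5'-ACGCATATAAATCGTGCCCGTTAACGGCACGAGCGGTTAACACGCTGGGGATTCCATGCATAGCACTAGACC-3'

Replace U with T to get the coding DNA strand: GGTCTAGTGCTATGCATGGAATCCCCAGCGTGTTAACCGCTCGTGCCGTTAACGGGCACGATTTATATGCGT. The template strand is its reverse complement (complement CCAGATCACGATACGTACCTTAGGGGTCGCACAATTGGCGAGCACGGCAATTGCCCGTGCTAAATATACGCA, then reverse).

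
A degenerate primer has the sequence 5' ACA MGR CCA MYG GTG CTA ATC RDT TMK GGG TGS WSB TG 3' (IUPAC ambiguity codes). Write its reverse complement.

Standard pairs A↔T, G↔C; ambiguity codes pair R↔Y, M↔K, W↔W, S↔S, B↔V, D↔H. Complement (TGTKCYGGTKRCCACGATTAGYHAAKMCCCACSWSVAC), then reverse for 5'→3'.

5'-CAVSWSCACCCMKAAHYGATTAGCACCRKTGGYCKTGT-3'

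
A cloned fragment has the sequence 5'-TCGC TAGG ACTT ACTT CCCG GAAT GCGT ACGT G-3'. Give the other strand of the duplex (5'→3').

The complement of TCGCTAGGACTTACTTCCCGGAATGCGTACGTG is AGCGATCCTGAATGAAGGGCCTTACGCATGCAC (A↔T, G↔C). DNA strands are antiparallel, so the complementary strand runs 3'→5'; reversing gives the 5'→3' form.

5′-CACGTACGCATTCCGGGAAGTAAGTCCTAGCGA-3′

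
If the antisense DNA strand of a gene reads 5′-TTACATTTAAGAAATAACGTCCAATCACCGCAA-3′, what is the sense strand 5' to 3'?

5′-TTGCGGTGATTGGACGTTATTTCTTAAATGTAA-3′

The coding strand is complementary and antiparallel to the template: take the complement (A↔T, G↔C) and reverse.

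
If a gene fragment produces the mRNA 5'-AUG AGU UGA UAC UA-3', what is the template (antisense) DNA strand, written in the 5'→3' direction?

5'-TAGTATCAACTCAT-3'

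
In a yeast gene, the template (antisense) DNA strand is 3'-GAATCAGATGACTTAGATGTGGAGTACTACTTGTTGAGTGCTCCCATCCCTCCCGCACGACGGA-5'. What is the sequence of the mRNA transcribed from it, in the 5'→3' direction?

Reading the template 3'→5' as shown, RNA polymerase pairs each base (A→U, T→A, G↔C) to build mRNA 5'→3' directly.

5′-CUUAGUCUACUGAAUCUACACCUCAUGAUGAACAACUCACGAGGGUAGGGAGGGCGUGCUGCCU-3′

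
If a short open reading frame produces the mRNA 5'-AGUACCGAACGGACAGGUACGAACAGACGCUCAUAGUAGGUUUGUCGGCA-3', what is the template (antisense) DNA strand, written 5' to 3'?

5'-TGCCGACAAACCTACTATGAGCGTCTGTTCGTACCTGTCCGTTCGGTACT-3'

Replace U with T to get the coding DNA strand: AGTACCGAACGGACAGGTACGAACAGACGCTCATAGTAGGTTTGTCGGCA. The template strand is its reverse complement (complement TCATGGCTTGCCTGTCCATGCTTGTCTGCGAGTATCATCCAAACAGCCGT, then reverse).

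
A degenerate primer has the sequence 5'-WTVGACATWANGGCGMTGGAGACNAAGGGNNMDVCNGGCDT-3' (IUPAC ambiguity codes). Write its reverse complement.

Standard pairs A↔T, G↔C; ambiguity codes pair M↔K, W↔W, D↔H, V↔B, N↔N. Complement (WABCTGTAWTNCCGCKACCTCTGNTTCCCNNKHBGNCCGHA), then reverse for 5'→3'.

5'-AHGCCNGBHKNNCCCTTNGTCTCCAKCGCCNTWATGTCBAW-3'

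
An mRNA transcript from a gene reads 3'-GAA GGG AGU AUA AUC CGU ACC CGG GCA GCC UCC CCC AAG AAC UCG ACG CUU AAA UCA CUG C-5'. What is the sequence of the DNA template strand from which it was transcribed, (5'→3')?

Written 5'→3' the mRNA is CGUCACUAAAUUCGCAGCUCAAGAACCCCCUCCGACGGGCCCAUGCCUAAUAUGAGGGAAG, so the coding DNA strand is CGTCACTAAATTCGCAGCTCAAGAACCCCCTCCGACGGGCCCATGCCTAATATGAGGGAAG. The template is its reverse complement.

5′-CTTCCCTCATATTAGGCATGGGCCCGTCGGAGGGGGTTCTTGAGCTGCGAATTTAGTGACG-3′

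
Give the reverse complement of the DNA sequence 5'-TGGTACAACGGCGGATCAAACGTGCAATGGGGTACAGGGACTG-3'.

Reading the sequence 3'→5' and pairing each base (A↔T, G↔C) gives the reverse complement directly.

5′-CAGTCCCTGTACCCCATTGCACGTTTGATCCGCCGTTGTACCA-3′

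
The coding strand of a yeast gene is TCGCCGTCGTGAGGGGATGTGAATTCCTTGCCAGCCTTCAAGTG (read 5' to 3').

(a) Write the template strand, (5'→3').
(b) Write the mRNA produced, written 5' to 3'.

(a) 5'-CACTTGAAGGCTGGCAAGGAATTCACATCCCCTCACGACGGCGA-3'
(b) 5'-UCGCCGUCGUGAGGGGAUGUGAAUUCCUUGCCAGCCUUCAAGUG-3'

(a) The template strand is the reverse complement of the coding strand: complement AGCGGCAGCACTCCCCTACACTTAAGGAACGGTCGGAAGTTCAC, then reverse.
(b) mRNA matches the coding strand with T→U.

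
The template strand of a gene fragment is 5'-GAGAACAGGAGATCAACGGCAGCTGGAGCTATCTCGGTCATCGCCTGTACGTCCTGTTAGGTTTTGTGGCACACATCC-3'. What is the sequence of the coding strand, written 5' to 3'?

5′-GGATGTGTGCCACAAAACCTAACAGGACGTACAGGCGATGACCGAGATAGCTCCAGCTGCCGTTGATCTCCTGTTCTC-3′

The coding strand is complementary and antiparallel to the template: take the complement (A↔T, G↔C) and reverse.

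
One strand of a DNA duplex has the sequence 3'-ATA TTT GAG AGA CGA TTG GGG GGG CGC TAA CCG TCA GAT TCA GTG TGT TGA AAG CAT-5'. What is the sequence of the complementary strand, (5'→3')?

5'-TATAAACTCTCTGCTAACCCCCCCGCGATTGGCAGTCTAAGTCACACAACTTTCGTA-3'

The strand is given 3'→5', so its complement runs 5'→3' in the same left-to-right order: pair each base A↔T, G↔C.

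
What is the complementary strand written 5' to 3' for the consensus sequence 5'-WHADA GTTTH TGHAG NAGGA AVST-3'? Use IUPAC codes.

Standard pairs A↔T, G↔C; ambiguity codes pair W↔W, S↔S, D↔H, V↔B, N↔N. Complement (WDTHTCAAADACDTCNTCCTTBSA), then reverse for 5'→3'.

5'-ASBTTCCTNCTDCADAAACTHTDW-3'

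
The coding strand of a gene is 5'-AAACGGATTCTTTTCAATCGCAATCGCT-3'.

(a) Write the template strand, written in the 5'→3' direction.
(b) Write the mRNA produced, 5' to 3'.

(a) 5'-AGCGATTGCGATTGAAAAGAATCCGTTT-3'
(b) 5′-AAACGGAUUCUUUUCAAUCGCAAUCGCU-3′

(a) The template strand is the reverse complement of the coding strand: complement TTTGCCTAAGAAAAGTTAGCGTTAGCGA, then reverse.
(b) mRNA matches the coding strand with T→U.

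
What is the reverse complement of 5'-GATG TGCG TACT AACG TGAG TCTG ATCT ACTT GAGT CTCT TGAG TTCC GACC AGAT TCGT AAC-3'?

Reading the sequence 3'→5' and pairing each base (A↔T, G↔C) gives the reverse complement directly.

5'-GTTACGAATCTGGTCGGAACTCAAGAGACTCAAGTAGATCAGACTCACGTTAGTACGCACATC-3'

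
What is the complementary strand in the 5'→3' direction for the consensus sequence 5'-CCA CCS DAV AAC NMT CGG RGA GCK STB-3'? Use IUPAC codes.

5'-VASMGCTCYCCGAKNGTTBTHSGGTGG-3'

Standard pairs A↔T, G↔C; ambiguity codes pair R↔Y, M↔K, S↔S, B↔V, D↔H, N↔N. Complement (GGTGGSHTBTTGNKAGCCYCTCGMSAV), then reverse for 5'→3'.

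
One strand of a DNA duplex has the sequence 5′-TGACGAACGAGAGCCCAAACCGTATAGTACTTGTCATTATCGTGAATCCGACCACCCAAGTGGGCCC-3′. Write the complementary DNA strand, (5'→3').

5'-GGGCCCACTTGGGTGGTCGGATTCACGATAATGACAAGTACTATACGGTTTGGGCTCTCGTTCGTCA-3'

The complement of TGACGAACGAGAGCCCAAACCGTATAGTACTTGTCATTATCGTGAATCCGACCACCCAAGTGGGCCC is ACTGCTTGCTCTCGGGTTTGGCATATCATGAACAGTAATAGCACTTAGGCTGGTGGGTTCACCCGGG (A↔T, G↔C). DNA strands are antiparallel, so the complementary strand runs 3'→5'; reversing gives the 5'→3' form.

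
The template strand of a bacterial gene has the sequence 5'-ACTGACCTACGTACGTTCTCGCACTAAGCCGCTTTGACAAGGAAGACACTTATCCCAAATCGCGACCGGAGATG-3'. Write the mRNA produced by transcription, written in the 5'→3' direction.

5'-CAUCUCCGGUCGCGAUUUGGGAUAAGUGUCUUCCUUGUCAAAGCGGCUUAGUGCGAGAACGUACGUAGGUCAGU-3'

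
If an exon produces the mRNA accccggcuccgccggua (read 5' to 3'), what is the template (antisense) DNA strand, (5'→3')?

5'-TACCGGCGGAGCCGGGGT-3'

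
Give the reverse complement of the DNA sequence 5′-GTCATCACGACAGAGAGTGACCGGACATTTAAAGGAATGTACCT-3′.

Complement each base (A↔T, G↔C): CAGTAGTGCTGTCTCTCACTGGCCTGTAAATTTCCTTACATGGA. Then reverse.

5'-AGGTACATTCCTTTAAATGTCCGGTCACTCTCTGTCGTGATGAC-3'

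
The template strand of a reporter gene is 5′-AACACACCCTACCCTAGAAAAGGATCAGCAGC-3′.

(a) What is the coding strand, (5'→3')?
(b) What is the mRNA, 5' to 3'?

(a) The coding strand is the reverse complement of the template: complement TTGTGTGGGATGGGATCTTTTCCTAGTCGTCG, then reverse.
(b) mRNA has the coding-strand sequence with T→U.

(a) 5'-GCTGCTGATCCTTTTCTAGGGTAGGGTGTGTT-3'
(b) 5′-GCUGCUGAUCCUUUUCUAGGGUAGGGUGUGUU-3′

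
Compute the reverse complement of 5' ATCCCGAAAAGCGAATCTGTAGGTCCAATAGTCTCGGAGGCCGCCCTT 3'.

5'-AAGGGCGGCCTCCGAGACTATTGGACCTACAGATTCGCTTTTCGGGAT-3'

Complement each base (A↔T, G↔C): TAGGGCTTTTCGCTTAGACATCCAGGTTATCAGAGCCTCCGGCGGGAA. Then reverse.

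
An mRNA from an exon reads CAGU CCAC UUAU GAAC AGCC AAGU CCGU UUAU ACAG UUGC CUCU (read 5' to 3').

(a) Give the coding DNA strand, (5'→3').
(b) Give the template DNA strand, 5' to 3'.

(a) 5'-CAGTCCACTTATGAACAGCCAAGTCCGTTTATACAGTTGCCTCT-3'
(b) 5'-AGAGGCAACTGTATAAACGGACTTGGCTGTTCATAAGTGGACTG-3'

(a) The coding strand matches the mRNA with U→T.
(b) The template strand is the reverse complement of the coding strand.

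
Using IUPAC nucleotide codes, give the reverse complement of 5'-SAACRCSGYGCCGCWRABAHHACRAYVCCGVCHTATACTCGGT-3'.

5'-ACCGAGTATADGBCGGBRTYGTDDTVTYWGCGGCRCSGYGTTS-3'

Standard pairs A↔T, G↔C; ambiguity codes pair R↔Y, W↔W, S↔S, B↔V, H↔D. Complement (STTGYGSCRCGGCGWYTVTDDTGYTRBGGCBGDATATGAGCCA), then reverse for 5'→3'.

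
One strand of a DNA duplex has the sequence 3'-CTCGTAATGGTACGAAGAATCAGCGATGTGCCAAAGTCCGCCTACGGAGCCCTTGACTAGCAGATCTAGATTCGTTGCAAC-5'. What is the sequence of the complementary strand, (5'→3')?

5'-GAGCATTACCATGCTTCTTAGTCGCTACACGGTTTCAGGCGGATGCCTCGGGAACTGATCGTCTAGATCTAAGCAACGTTG-3'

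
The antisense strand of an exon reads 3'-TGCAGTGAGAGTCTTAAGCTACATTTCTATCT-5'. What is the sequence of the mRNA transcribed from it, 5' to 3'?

5'-ACGUCACUCUCAGAAUUCGAUGUAAAGAUAGA-3'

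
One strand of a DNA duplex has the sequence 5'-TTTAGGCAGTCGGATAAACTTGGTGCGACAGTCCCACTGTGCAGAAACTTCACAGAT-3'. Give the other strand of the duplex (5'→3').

Pairing A↔T and G↔C gives AAATCCGTCAGCCTATTTGAACCACGCTGTCAGGGTGACACGTCTTTGAAGTGTCTA, running 3'→5'. Reverse for the 5'→3' convention.

5'-ATCTGTGAAGTTTCTGCACAGTGGGACTGTCGCACCAAGTTTATCCGACTGCCTAAA-3'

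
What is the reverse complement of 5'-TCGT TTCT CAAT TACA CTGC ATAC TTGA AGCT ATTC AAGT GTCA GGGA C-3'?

5'-GTCCCTGACACTTGAATAGCTTCAAGTATGCAGTGTAATTGAGAAACGA-3'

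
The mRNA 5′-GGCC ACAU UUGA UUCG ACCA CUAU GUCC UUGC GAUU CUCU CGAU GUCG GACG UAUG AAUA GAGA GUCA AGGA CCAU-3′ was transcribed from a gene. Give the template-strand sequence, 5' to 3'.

5'-ATGGTCCTTGACTCTCTATTCATACGTCCGACATCGAGAGAATCGCAAGGACATAGTGGTCGAATCAAATGTGGCC-3'

Replace U with T to get the coding DNA strand: GGCCACATTTGATTCGACCACTATGTCCTTGCGATTCTCTCGATGTCGGACGTATGAATAGAGAGTCAAGGACCAT. The template strand is its reverse complement (complement CCGGTGTAAACTAAGCTGGTGATACAGGAACGCTAAGAGAGCTACAGCCTGCATACTTATCTCTCAGTTCCTGGTA, then reverse).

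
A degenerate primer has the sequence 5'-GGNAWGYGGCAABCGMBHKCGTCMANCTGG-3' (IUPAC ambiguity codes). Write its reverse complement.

5′-CCAGNTKGACGMDVKCGVTTGCCRCWTNCC-3′

Standard pairs A↔T, G↔C; ambiguity codes pair Y↔R, M↔K, W↔W, B↔V, H↔D, N↔N. Complement (CCNTWCRCCGTTVGCKVDMGCAGKTNGACC), then reverse for 5'→3'.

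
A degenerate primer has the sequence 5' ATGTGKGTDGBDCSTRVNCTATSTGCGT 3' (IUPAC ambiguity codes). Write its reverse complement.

5'-ACGCASATAGNBYASGHVCHACMCACAT-3'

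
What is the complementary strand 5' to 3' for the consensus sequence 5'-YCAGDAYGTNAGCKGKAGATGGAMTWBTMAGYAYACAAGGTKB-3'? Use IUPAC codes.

Standard pairs A↔T, G↔C; ambiguity codes pair Y↔R, M↔K, W↔W, B↔V, D↔H, N↔N. Complement (RGTCHTRCANTCGMCMTCTACCTKAWVAKTCRTRTGTTCCAMV), then reverse for 5'→3'.

5′-VMACCTTGTRTRCTKAVWAKTCCATCTMCMGCTNACRTHCTGR-3′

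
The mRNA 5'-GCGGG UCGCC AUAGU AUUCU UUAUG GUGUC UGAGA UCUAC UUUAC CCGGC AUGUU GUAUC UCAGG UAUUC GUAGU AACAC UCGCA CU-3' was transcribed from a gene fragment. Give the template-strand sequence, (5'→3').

5′-AGTGCGAGTGTTACTACGAATACCTGAGATACAACATGCCGGGTAAAGTAGATCTCAGACACCATAAAGAATACTATGGCGACCCGC-3′

Replace U with T to get the coding DNA strand: GCGGGTCGCCATAGTATTCTTTATGGTGTCTGAGATCTACTTTACCCGGCATGTTGTATCTCAGGTATTCGTAGTAACACTCGCACT. The template strand is its reverse complement (complement CGCCCAGCGGTATCATAAGAAATACCACAGACTCTAGATGAAATGGGCCGTACAACATAGAGTCCATAAGCATCATTGTGAGCGTGA, then reverse).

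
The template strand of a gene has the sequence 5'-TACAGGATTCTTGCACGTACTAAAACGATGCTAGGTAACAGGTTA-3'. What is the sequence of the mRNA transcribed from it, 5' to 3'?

5'-UAACCUGUUACCUAGCAUCGUUUUAGUACGUGCAAGAAUCCUGUA-3'

RNA polymerase reads the template 3'→5' and synthesizes mRNA 5'→3' by base-pairing (A→U, T→A, G↔C). The complement of the template is ATGTCCTAAGAACGTGCATGATTTTGCTACGATCCATTGTCCAAT; antiparallel, so 5'→3' the coding strand is TAACCTGTTACCTAGCATCGTTTTAGTACGTGCAAGAATCCTGTA. Replace T with U for the mRNA.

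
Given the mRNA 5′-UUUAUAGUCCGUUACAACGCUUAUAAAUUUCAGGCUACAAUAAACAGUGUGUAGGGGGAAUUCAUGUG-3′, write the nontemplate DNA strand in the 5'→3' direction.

The coding DNA strand has the same 5'→3' sequence as the mRNA with U replaced by T.

5'-TTTATAGTCCGTTACAACGCTTATAAATTTCAGGCTACAATAAACAGTGTGTAGGGGGAATTCATGTG-3'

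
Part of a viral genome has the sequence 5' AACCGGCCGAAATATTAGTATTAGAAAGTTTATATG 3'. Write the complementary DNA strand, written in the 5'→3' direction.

5'-CATATAAACTTTCTAATACTAATATTTCGGCCGGTT-3'

Pairing A↔T and G↔C gives TTGGCCGGCTTTATAATCATAATCTTTCAAATATAC, running 3'→5'. Reverse for the 5'→3' convention.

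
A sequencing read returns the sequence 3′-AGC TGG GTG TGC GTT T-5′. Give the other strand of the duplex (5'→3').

The strand is given 3'→5', so its complement runs 5'→3' in the same left-to-right order: pair each base A↔T, G↔C.

5'-TCGACCCACACGCAAA-3'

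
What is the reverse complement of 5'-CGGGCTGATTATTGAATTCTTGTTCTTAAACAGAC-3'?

5′-GTCTGTTTAAGAACAAGAATTCAATAATCAGCCCG-3′

Complement each base (A↔T, G↔C): GCCCGACTAATAACTTAAGAACAAGAATTTGTCTG. Then reverse.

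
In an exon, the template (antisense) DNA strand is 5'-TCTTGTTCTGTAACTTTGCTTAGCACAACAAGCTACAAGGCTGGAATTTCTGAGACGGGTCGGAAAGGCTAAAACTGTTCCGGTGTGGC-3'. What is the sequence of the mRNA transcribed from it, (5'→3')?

5'-GCCACACCGGAACAGUUUUAGCCUUUCCGACCCGUCUCAGAAAUUCCAGCCUUGUAGCUUGUUGUGCUAAGCAAAGUUACAGAACAAGA-3'

RNA polymerase reads the template 3'→5' and synthesizes mRNA 5'→3' by base-pairing (A→U, T→A, G↔C). The complement of the template is AGAACAAGACATTGAAACGAATCGTGTTGTTCGATGTTCCGACCTTAAAGACTCTGCCCAGCCTTTCCGATTTTGACAAGGCCACACCG; antiparallel, so 5'→3' the coding strand is GCCACACCGGAACAGTTTTAGCCTTTCCGACCCGTCTCAGAAATTCCAGCCTTGTAGCTTGTTGTGCTAAGCAAAGTTACAGAACAAGA. Replace T with U for the mRNA.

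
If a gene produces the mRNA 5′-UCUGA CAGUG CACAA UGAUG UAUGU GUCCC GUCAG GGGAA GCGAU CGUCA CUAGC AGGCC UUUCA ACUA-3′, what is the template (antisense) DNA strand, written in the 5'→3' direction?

Replace U with T to get the coding DNA strand: TCTGACAGTGCACAATGATGTATGTGTCCCGTCAGGGGAAGCGATCGTCACTAGCAGGCCTTTCAACTA. The template strand is its reverse complement (complement AGACTGTCACGTGTTACTACATACACAGGGCAGTCCCCTTCGCTAGCAGTGATCGTCCGGAAAGTTGAT, then reverse).

5′-TAGTTGAAAGGCCTGCTAGTGACGATCGCTTCCCCTGACGGGACACATACATCATTGTGCACTGTCAGA-3′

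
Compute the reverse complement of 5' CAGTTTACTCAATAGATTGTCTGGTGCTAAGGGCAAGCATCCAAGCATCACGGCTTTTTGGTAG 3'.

5′-CTACCAAAAAGCCGTGATGCTTGGATGCTTGCCCTTAGCACCAGACAATCTATTGAGTAAACTG-3′

Complement each base (A↔T, G↔C): GTCAAATGAGTTATCTAACAGACCACGATTCCCGTTCGTAGGTTCGTAGTGCCGAAAAACCATC. Then reverse.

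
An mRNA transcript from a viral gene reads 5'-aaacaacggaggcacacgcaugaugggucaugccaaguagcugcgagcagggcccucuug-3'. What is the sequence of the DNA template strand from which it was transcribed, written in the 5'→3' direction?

5'-CAAGAGGGCCCTGCTCGCAGCTACTTGGCATGACCCATCATGCGTGTGCCTCCGTTGTTT-3'

Replace U with T to get the coding DNA strand: AAACAACGGAGGCACACGCATGATGGGTCATGCCAAGTAGCTGCGAGCAGGGCCCTCTTG. The template strand is its reverse complement (complement TTTGTTGCCTCCGTGTGCGTACTACCCAGTACGGTTCATCGACGCTCGTCCCGGGAGAAC, then reverse).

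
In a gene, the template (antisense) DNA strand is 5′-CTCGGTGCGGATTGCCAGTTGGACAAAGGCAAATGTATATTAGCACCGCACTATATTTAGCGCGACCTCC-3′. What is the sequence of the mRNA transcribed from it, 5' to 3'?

RNA polymerase reads the template 3'→5' and synthesizes mRNA 5'→3' by base-pairing (A→U, T→A, G↔C). The complement of the template is GAGCCACGCCTAACGGTCAACCTGTTTCCGTTTACATATAATCGTGGCGTGATATAAATCGCGCTGGAGG; antiparallel, so 5'→3' the coding strand is GGAGGTCGCGCTAAATATAGTGCGGTGCTAATATACATTTGCCTTTGTCCAACTGGCAATCCGCACCGAG. Replace T with U for the mRNA.

5'-GGAGGUCGCGCUAAAUAUAGUGCGGUGCUAAUAUACAUUUGCCUUUGUCCAACUGGCAAUCCGCACCGAG-3'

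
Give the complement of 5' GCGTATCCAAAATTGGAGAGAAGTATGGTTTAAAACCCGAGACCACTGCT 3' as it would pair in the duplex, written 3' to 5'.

3'-CGCATAGGTTTTAACCTCTCTTCATACCAAATTTTGGGCTCTGGTGACGA-5'

Base-pairing A↔T, G↔C gives the complement. The complementary strand is antiparallel, so paired with a 5'→3' strand it runs 3'→5'.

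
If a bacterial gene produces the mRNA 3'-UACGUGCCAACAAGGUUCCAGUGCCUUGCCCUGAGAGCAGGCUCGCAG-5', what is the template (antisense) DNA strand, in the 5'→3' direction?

5'-ATGCACGGTTGTTCCAAGGTCACGGAACGGGACTCTCGTCCGAGCGTC-3'

Written 5'→3' the mRNA is GACGCUCGGACGAGAGUCCCGUUCCGUGACCUUGGAACAACCGUGCAU, so the coding DNA strand is GACGCTCGGACGAGAGTCCCGTTCCGTGACCTTGGAACAACCGTGCAT. The template is its reverse complement.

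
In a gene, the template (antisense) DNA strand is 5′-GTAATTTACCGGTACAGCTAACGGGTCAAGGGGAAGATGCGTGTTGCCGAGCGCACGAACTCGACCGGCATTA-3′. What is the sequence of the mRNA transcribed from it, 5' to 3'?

The mRNA has the sequence of the coding strand (reverse complement of the template) with T→U. Reverse complement of GTAATTTACCGGTACAGCTAACGGGTCAAGGGGAAGATGCGTGTTGCCGAGCGCACGAACTCGACCGGCATTA is TAATGCCGGTCGAGTTCGTGCGCTCGGCAACACGCATCTTCCCCTTGACCCGTTAGCTGTACCGGTAAATTAC; then T→U.

5'-UAAUGCCGGUCGAGUUCGUGCGCUCGGCAACACGCAUCUUCCCCUUGACCCGUUAGCUGUACCGGUAAAUUAC-3'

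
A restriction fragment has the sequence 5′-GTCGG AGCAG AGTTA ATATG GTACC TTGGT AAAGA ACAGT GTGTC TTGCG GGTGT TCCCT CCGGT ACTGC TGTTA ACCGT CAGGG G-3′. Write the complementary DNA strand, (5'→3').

5′-CCCCTGACGGTTAACAGCAGTACCGGAGGGAACACCCGCAAGACACACTGTTCTTTACCAAGGTACCATATTAACTCTGCTCCGAC-3′

Pairing A↔T and G↔C gives CAGCCTCGTCTCAATTATACCATGGAACCATTTCTTGTCACACAGAACGCCCACAAGGGAGGCCATGACGACAATTGGCAGTCCCC, running 3'→5'. Reverse for the 5'→3' convention.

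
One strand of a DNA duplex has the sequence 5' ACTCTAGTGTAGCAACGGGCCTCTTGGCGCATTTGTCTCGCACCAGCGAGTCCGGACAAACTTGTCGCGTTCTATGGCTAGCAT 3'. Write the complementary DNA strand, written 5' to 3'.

5′-ATGCTAGCCATAGAACGCGACAAGTTTGTCCGGACTCGCTGGTGCGAGACAAATGCGCCAAGAGGCCCGTTGCTACACTAGAGT-3′

Pairing A↔T and G↔C gives TGAGATCACATCGTTGCCCGGAGAACCGCGTAAACAGAGCGTGGTCGCTCAGGCCTGTTTGAACAGCGCAAGATACCGATCGTA, running 3'→5'. Reverse for the 5'→3' convention.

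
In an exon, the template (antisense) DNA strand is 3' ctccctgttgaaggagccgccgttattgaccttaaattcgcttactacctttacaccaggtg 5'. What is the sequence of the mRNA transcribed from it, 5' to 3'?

5'-GAGGGACAACUUCCUCGGCGGCAAUAACUGGAAUUUAAGCGAAUGAUGGAAAUGUGGUCCAC-3'

Reading the template 3'→5' as shown, RNA polymerase pairs each base (A→U, T→A, G↔C) to build mRNA 5'→3' directly.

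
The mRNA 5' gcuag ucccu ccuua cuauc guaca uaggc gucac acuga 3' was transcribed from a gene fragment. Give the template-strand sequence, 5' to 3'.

5'-TCAGTGTGACGCCTATGTACGATAGTAAGGAGGGACTAGC-3'

Replace U with T to get the coding DNA strand: GCTAGTCCCTCCTTACTATCGTACATAGGCGTCACACTGA. The template strand is its reverse complement (complement CGATCAGGGAGGAATGATAGCATGTATCCGCAGTGTGACT, then reverse).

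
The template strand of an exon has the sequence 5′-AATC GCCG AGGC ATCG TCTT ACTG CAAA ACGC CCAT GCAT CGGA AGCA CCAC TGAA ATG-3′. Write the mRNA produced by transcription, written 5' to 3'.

5'-CAUUUCAGUGGUGCUUCCGAUGCAUGGGCGUUUUGCAGUAAGACGAUGCCUCGGCGAUU-3'

RNA polymerase reads the template 3'→5' and synthesizes mRNA 5'→3' by base-pairing (A→U, T→A, G↔C). The complement of the template is TTAGCGGCTCCGTAGCAGAATGACGTTTTGCGGGTACGTAGCCTTCGTGGTGACTTTAC; antiparallel, so 5'→3' the coding strand is CATTTCAGTGGTGCTTCCGATGCATGGGCGTTTTGCAGTAAGACGATGCCTCGGCGATT. Replace T with U for the mRNA.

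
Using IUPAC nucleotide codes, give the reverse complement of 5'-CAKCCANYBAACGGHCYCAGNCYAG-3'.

Standard pairs A↔T, G↔C; ambiguity codes pair Y↔R, K↔M, B↔V, H↔D, N↔N. Complement (GTMGGTNRVTTGCCDGRGTCNGRTC), then reverse for 5'→3'.

5'-CTRGNCTGRGDCCGTTVRNTGGMTG-3'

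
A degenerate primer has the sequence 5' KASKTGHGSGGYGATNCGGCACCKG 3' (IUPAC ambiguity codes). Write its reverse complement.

Standard pairs A↔T, G↔C; ambiguity codes pair Y↔R, K↔M, S↔S, H↔D, N↔N. Complement (MTSMACDCSCCRCTANGCCGTGGMC), then reverse for 5'→3'.

5'-CMGGTGCCGNATCRCCSCDCAMSTM-3'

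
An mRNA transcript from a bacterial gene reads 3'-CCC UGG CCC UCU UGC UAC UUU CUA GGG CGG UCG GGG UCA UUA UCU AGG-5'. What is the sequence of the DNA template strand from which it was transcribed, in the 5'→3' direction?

5'-GGGACCGGGAGAACGATGAAAGATCCCGCCAGCCCCAGTAATAGATCC-3'

Written 5'→3' the mRNA is GGAUCUAUUACUGGGGCUGGCGGGAUCUUUCAUCGUUCUCCCGGUCCC, so the coding DNA strand is GGATCTATTACTGGGGCTGGCGGGATCTTTCATCGTTCTCCCGGTCCC. The template is its reverse complement.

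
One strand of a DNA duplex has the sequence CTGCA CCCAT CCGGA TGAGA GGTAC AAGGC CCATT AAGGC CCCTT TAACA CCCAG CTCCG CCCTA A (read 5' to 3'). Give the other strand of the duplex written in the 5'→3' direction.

5'-TTAGGGCGGAGCTGGGTGTTAAAGGGGCCTTAATGGGCCTTGTACCTCTCATCCGGATGGGTGCAG-3'

The complement of CTGCACCCATCCGGATGAGAGGTACAAGGCCCATTAAGGCCCCTTTAACACCCAGCTCCGCCCTAA is GACGTGGGTAGGCCTACTCTCCATGTTCCGGGTAATTCCGGGGAAATTGTGGGTCGAGGCGGGATT (A↔T, G↔C). DNA strands are antiparallel, so the complementary strand runs 3'→5'; reversing gives the 5'→3' form.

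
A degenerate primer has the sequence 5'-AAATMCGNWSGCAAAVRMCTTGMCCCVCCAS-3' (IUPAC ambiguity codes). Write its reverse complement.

Standard pairs A↔T, G↔C; ambiguity codes pair R↔Y, M↔K, W↔W, S↔S, V↔B, N↔N. Complement (TTTAKGCNWSCGTTTBYKGAACKGGGBGGTS), then reverse for 5'→3'.

5'-STGGBGGGKCAAGKYBTTTGCSWNCGKATTT-3'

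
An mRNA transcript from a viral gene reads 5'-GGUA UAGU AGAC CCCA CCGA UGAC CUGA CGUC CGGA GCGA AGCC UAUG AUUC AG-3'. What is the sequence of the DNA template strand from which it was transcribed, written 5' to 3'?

5'-CTGAATCATAGGCTTCGCTCCGGACGTCAGGTCATCGGTGGGGTCTACTATACC-3'

Replace U with T to get the coding DNA strand: GGTATAGTAGACCCCACCGATGACCTGACGTCCGGAGCGAAGCCTATGATTCAG. The template strand is its reverse complement (complement CCATATCATCTGGGGTGGCTACTGGACTGCAGGCCTCGCTTCGGATACTAAGTC, then reverse).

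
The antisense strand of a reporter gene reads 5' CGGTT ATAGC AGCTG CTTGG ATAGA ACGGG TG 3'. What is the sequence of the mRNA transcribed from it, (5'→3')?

The mRNA has the sequence of the coding strand (reverse complement of the template) with T→U. Reverse complement of CGGTTATAGCAGCTGCTTGGATAGAACGGGTG is CACCCGTTCTATCCAAGCAGCTGCTATAACCG; then T→U.

5'-CACCCGUUCUAUCCAAGCAGCUGCUAUAACCG-3'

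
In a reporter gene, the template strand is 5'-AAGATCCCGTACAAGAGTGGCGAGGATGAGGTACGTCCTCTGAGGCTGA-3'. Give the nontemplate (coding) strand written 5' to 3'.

5'-TCAGCCTCAGAGGACGTACCTCATCCTCGCCACTCTTGTACGGGATCTT-3'

The coding strand is complementary and antiparallel to the template: take the complement (A↔T, G↔C) and reverse.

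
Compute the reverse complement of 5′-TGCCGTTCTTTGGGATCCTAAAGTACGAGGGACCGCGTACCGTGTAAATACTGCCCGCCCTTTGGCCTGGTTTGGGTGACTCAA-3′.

Complement each base (A↔T, G↔C): ACGGCAAGAAACCCTAGGATTTCATGCTCCCTGGCGCATGGCACATTTATGACGGGCGGGAAACCGGACCAAACCCACTGAGTT. Then reverse.

5′-TTGAGTCACCCAAACCAGGCCAAAGGGCGGGCAGTATTTACACGGTACGCGGTCCCTCGTACTTTAGGATCCCAAAGAACGGCA-3′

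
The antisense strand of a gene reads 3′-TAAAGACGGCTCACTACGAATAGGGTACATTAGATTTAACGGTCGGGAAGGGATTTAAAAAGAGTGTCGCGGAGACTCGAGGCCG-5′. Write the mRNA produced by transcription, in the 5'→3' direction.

Reading the template 3'→5' as shown, RNA polymerase pairs each base (A→U, T→A, G↔C) to build mRNA 5'→3' directly.

5'-AUUUCUGCCGAGUGAUGCUUAUCCCAUGUAAUCUAAAUUGCCAGCCCUUCCCUAAAUUUUUCUCACAGCGCCUCUGAGCUCCGGC-3'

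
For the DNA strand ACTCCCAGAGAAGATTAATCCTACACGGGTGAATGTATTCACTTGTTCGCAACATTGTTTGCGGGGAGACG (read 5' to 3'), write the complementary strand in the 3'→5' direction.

3'-TGAGGGTCTCTTCTAATTAGGATGTGCCCACTTACATAAGTGAACAAGCGTTGTAACAAACGCCCCTCTGC-5'

Base-pairing A↔T, G↔C gives the complement. The complementary strand is antiparallel, so paired with a 5'→3' strand it runs 3'→5'.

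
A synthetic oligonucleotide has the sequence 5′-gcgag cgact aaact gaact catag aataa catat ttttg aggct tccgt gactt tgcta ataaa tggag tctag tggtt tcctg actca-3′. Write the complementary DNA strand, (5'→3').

5'-TGAGTCAGGAAACCACTAGACTCCATTTATTAGCAAAGTCACGGAAGCCTCAAAAATATGTTATTCTATGAGTTCAGTTTAGTCGCTCGC-3'

The complement of GCGAGCGACTAAACTGAACTCATAGAATAACATATTTTTGAGGCTTCCGTGACTTTGCTAATAAATGGAGTCTAGTGGTTTCCTGACTCA is CGCTCGCTGATTTGACTTGAGTATCTTATTGTATAAAAACTCCGAAGGCACTGAAACGATTATTTACCTCAGATCACCAAAGGACTGAGT (A↔T, G↔C). DNA strands are antiparallel, so the complementary strand runs 3'→5'; reversing gives the 5'→3' form.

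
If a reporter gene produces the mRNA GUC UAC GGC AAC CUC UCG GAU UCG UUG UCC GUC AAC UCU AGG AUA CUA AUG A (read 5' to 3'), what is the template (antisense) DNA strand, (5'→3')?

Replace U with T to get the coding DNA strand: GTCTACGGCAACCTCTCGGATTCGTTGTCCGTCAACTCTAGGATACTAATGA. The template strand is its reverse complement (complement CAGATGCCGTTGGAGAGCCTAAGCAACAGGCAGTTGAGATCCTATGATTACT, then reverse).

5′-TCATTAGTATCCTAGAGTTGACGGACAACGAATCCGAGAGGTTGCCGTAGAC-3′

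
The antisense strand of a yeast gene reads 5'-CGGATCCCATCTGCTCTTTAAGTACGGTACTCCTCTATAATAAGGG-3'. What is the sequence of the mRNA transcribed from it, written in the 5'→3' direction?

The mRNA has the sequence of the coding strand (reverse complement of the template) with T→U. Reverse complement of CGGATCCCATCTGCTCTTTAAGTACGGTACTCCTCTATAATAAGGG is CCCTTATTATAGAGGAGTACCGTACTTAAAGAGCAGATGGGATCCG; then T→U.

5'-CCCUUAUUAUAGAGGAGUACCGUACUUAAAGAGCAGAUGGGAUCCG-3'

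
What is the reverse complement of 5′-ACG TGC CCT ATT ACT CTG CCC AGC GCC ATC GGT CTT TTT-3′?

Complement each base (A↔T, G↔C): TGCACGGGATAATGAGACGGGTCGCGGTAGCCAGAAAAA. Then reverse.

5'-AAAAAGACCGATGGCGCTGGGCAGAGTAATAGGGCACGT-3'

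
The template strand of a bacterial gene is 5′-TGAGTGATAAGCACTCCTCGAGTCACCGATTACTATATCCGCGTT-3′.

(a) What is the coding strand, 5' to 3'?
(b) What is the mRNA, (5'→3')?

(a) 5'-AACGCGGATATAGTAATCGGTGACTCGAGGAGTGCTTATCACTCA-3'
(b) 5'-AACGCGGAUAUAGUAAUCGGUGACUCGAGGAGUGCUUAUCACUCA-3'

(a) The coding strand is the reverse complement of the template: complement ACTCACTATTCGTGAGGAGCTCAGTGGCTAATGATATAGGCGCAA, then reverse.
(b) mRNA has the coding-strand sequence with T→U.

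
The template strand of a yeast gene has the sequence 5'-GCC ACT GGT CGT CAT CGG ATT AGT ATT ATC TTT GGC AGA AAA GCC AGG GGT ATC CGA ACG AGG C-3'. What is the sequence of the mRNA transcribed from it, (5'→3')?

5'-GCCUCGUUCGGAUACCCCUGGCUUUUCUGCCAAAGAUAAUACUAAUCCGAUGACGACCAGUGGC-3'

The mRNA has the sequence of the coding strand (reverse complement of the template) with T→U. Reverse complement of GCCACTGGTCGTCATCGGATTAGTATTATCTTTGGCAGAAAAGCCAGGGGTATCCGAACGAGGC is GCCTCGTTCGGATACCCCTGGCTTTTCTGCCAAAGATAATACTAATCCGATGACGACCAGTGGC; then T→U.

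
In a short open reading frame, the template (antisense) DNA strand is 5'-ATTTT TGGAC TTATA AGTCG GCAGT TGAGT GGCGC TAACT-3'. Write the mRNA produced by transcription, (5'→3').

RNA polymerase reads the template 3'→5' and synthesizes mRNA 5'→3' by base-pairing (A→U, T→A, G↔C). The complement of the template is TAAAAACCTGAATATTCAGCCGTCAACTCACCGCGATTGA; antiparallel, so 5'→3' the coding strand is AGTTAGCGCCACTCAACTGCCGACTTATAAGTCCAAAAAT. Replace T with U for the mRNA.

5'-AGUUAGCGCCACUCAACUGCCGACUUAUAAGUCCAAAAAU-3'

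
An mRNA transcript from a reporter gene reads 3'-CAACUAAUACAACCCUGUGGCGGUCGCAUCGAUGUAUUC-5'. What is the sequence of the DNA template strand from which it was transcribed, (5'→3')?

5'-GTTGATTATGTTGGGACACCGCCAGCGTAGCTACATAAG-3'

Written 5'→3' the mRNA is CUUAUGUAGCUACGCUGGCGGUGUCCCAACAUAAUCAAC, so the coding DNA strand is CTTATGTAGCTACGCTGGCGGTGTCCCAACATAATCAAC. The template is its reverse complement.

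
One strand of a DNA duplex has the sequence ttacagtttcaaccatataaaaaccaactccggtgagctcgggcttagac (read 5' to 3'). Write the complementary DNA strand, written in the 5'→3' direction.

Pairing A↔T and G↔C gives AATGTCAAAGTTGGTATATTTTTGGTTGAGGCCACTCGAGCCCGAATCTG, running 3'→5'. Reverse for the 5'→3' convention.

5′-GTCTAAGCCCGAGCTCACCGGAGTTGGTTTTTATATGGTTGAAACTGTAA-3′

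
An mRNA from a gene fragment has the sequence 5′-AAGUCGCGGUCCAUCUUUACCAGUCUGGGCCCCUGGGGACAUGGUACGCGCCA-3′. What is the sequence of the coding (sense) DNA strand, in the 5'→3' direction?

The coding DNA strand has the same 5'→3' sequence as the mRNA with U replaced by T.

5'-AAGTCGCGGTCCATCTTTACCAGTCTGGGCCCCTGGGGACATGGTACGCGCCA-3'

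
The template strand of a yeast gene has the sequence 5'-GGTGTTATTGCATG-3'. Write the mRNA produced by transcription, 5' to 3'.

5'-CAUGCAAUAACACC-3'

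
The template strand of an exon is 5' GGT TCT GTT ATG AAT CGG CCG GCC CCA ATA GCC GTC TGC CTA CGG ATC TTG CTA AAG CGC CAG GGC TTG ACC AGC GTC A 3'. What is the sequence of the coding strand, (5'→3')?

The coding strand is complementary and antiparallel to the template: take the complement (A↔T, G↔C) and reverse.

5′-TGACGCTGGTCAAGCCCTGGCGCTTTAGCAAGATCCGTAGGCAGACGGCTATTGGGGCCGGCCGATTCATAACAGAACC-3′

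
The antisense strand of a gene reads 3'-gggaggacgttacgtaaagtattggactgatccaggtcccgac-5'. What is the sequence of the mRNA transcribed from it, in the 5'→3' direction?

Reading the template 3'→5' as shown, RNA polymerase pairs each base (A→U, T→A, G↔C) to build mRNA 5'→3' directly.

5'-CCCUCCUGCAAUGCAUUUCAUAACCUGACUAGGUCCAGGGCUG-3'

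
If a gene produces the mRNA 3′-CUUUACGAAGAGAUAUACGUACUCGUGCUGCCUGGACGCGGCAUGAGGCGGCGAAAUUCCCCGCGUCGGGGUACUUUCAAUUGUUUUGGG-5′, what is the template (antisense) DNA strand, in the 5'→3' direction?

5'-GAAATGCTTCTCTATATGCATGAGCACGACGGACCTGCGCCGTACTCCGCCGCTTTAAGGGGCGCAGCCCCATGAAAGTTAACAAAACCC-3'

Written 5'→3' the mRNA is GGGUUUUGUUAACUUUCAUGGGGCUGCGCCCCUUAAAGCGGCGGAGUACGGCGCAGGUCCGUCGUGCUCAUGCAUAUAGAGAAGCAUUUC, so the coding DNA strand is GGGTTTTGTTAACTTTCATGGGGCTGCGCCCCTTAAAGCGGCGGAGTACGGCGCAGGTCCGTCGTGCTCATGCATATAGAGAAGCATTTC. The template is its reverse complement.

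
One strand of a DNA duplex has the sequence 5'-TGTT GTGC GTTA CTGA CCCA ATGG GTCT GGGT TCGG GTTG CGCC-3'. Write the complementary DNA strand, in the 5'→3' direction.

5'-GGCGCAACCCGAACCCAGACCCATTGGGTCAGTAACGCACAACA-3'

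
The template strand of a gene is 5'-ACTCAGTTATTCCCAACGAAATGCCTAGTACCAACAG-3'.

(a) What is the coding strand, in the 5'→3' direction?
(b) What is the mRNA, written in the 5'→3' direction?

(a) 5'-CTGTTGGTACTAGGCATTTCGTTGGGAATAACTGAGT-3'
(b) 5′-CUGUUGGUACUAGGCAUUUCGUUGGGAAUAACUGAGU-3′

(a) The coding strand is the reverse complement of the template: complement TGAGTCAATAAGGGTTGCTTTACGGATCATGGTTGTC, then reverse.
(b) mRNA has the coding-strand sequence with T→U.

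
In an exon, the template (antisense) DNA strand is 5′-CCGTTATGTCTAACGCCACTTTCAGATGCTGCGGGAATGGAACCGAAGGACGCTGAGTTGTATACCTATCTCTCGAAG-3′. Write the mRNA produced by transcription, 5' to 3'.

The mRNA has the sequence of the coding strand (reverse complement of the template) with T→U. Reverse complement of CCGTTATGTCTAACGCCACTTTCAGATGCTGCGGGAATGGAACCGAAGGACGCTGAGTTGTATACCTATCTCTCGAAG is CTTCGAGAGATAGGTATACAACTCAGCGTCCTTCGGTTCCATTCCCGCAGCATCTGAAAGTGGCGTTAGACATAACGG; then T→U.

5'-CUUCGAGAGAUAGGUAUACAACUCAGCGUCCUUCGGUUCCAUUCCCGCAGCAUCUGAAAGUGGCGUUAGACAUAACGG-3'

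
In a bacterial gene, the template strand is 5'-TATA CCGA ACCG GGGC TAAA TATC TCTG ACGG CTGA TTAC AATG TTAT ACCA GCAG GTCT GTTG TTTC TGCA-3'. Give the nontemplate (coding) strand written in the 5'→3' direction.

5'-TGCAGAAACAACAGACCTGCTGGTATAACATTGTAATCAGCCGTCAGAGATATTTAGCCCCGGTTCGGTATA-3'

The coding strand is complementary and antiparallel to the template: take the complement (A↔T, G↔C) and reverse.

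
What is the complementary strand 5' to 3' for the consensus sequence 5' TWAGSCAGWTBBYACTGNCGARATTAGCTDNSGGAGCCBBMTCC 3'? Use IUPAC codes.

Standard pairs A↔T, G↔C; ambiguity codes pair R↔Y, M↔K, W↔W, S↔S, B↔V, D↔H, N↔N. Complement (AWTCSGTCWAVVRTGACNGCTYTAATCGAHNSCCTCGGVVKAGG), then reverse for 5'→3'.

5'-GGAKVVGGCTCCSNHAGCTAATYTCGNCAGTRVVAWCTGSCTWA-3'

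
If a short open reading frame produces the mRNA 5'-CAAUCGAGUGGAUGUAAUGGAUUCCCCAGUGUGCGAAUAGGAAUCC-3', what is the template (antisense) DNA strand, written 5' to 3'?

5'-GGATTCCTATTCGCACACTGGGGAATCCATTACATCCACTCGATTG-3'

Replace U with T to get the coding DNA strand: CAATCGAGTGGATGTAATGGATTCCCCAGTGTGCGAATAGGAATCC. The template strand is its reverse complement (complement GTTAGCTCACCTACATTACCTAAGGGGTCACACGCTTATCCTTAGG, then reverse).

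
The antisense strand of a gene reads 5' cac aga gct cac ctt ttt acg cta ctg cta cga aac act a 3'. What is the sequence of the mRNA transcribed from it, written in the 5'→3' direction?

5'-UAGUGUUUCGUAGCAGUAGCGUAAAAAGGUGAGCUCUGUG-3'

RNA polymerase reads the template 3'→5' and synthesizes mRNA 5'→3' by base-pairing (A→U, T→A, G↔C). The complement of the template is GTGTCTCGAGTGGAAAAATGCGATGACGATGCTTTGTGAT; antiparallel, so 5'→3' the coding strand is TAGTGTTTCGTAGCAGTAGCGTAAAAAGGTGAGCTCTGTG. Replace T with U for the mRNA.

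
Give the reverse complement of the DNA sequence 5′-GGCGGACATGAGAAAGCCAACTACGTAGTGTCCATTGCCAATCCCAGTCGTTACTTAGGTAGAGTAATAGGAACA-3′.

5'-TGTTCCTATTACTCTACCTAAGTAACGACTGGGATTGGCAATGGACACTACGTAGTTGGCTTTCTCATGTCCGCC-3'

Complement each base (A↔T, G↔C): CCGCCTGTACTCTTTCGGTTGATGCATCACAGGTAACGGTTAGGGTCAGCAATGAATCCATCTCATTATCCTTGT. Then reverse.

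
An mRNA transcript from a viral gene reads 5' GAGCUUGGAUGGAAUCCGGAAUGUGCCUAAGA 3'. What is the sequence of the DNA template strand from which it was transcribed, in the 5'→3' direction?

5'-TCTTAGGCACATTCCGGATTCCATCCAAGCTC-3'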